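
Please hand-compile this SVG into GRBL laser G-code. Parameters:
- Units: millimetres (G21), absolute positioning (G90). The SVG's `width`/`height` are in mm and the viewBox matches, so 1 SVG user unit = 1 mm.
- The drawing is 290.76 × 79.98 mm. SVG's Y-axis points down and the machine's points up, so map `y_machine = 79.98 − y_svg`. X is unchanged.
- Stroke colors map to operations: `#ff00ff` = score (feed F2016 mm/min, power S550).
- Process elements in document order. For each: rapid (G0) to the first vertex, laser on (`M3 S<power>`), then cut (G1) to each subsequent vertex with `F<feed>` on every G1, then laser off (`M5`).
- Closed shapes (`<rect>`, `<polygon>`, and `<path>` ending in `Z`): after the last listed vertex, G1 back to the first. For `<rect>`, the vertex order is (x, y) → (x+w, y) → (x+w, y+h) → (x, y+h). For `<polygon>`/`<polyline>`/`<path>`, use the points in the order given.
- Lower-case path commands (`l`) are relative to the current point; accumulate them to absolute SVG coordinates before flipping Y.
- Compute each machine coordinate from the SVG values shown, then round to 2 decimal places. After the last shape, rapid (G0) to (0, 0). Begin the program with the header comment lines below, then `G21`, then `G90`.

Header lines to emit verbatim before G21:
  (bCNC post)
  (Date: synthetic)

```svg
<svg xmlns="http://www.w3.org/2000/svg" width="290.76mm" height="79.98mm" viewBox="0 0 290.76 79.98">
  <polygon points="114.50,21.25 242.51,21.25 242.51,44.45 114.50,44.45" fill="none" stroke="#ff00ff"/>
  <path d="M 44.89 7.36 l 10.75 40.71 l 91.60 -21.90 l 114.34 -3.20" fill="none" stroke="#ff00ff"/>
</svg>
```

Since the viewBox matches the mm dimensions, user units are millimetres directly. The only transform is the Y-flip y_m = 79.98 − y_svg.

Shape 1 is a rectangle drawn with `<polygon>`. Its stroke #ff00ff means score at S550, F2016. After flipping Y the toolpath is (114.50,58.73) → (242.51,58.73) → (242.51,35.53) → (114.50,35.53) → (114.50,58.73), returning to the start.

Shape 2 is a open polyline drawn with `<path>`. Its stroke #ff00ff means score at S550, F2016. After flipping Y the toolpath is (44.89,72.62) → (55.64,31.91) → (147.24,53.81) → (261.58,57.01).

(bCNC post)
(Date: synthetic)
G21
G90
G0 X114.50 Y58.73
M3 S550
G1 X242.51 Y58.73 F2016
G1 X242.51 Y35.53 F2016
G1 X114.50 Y35.53 F2016
G1 X114.50 Y58.73 F2016
M5
G0 X44.89 Y72.62
M3 S550
G1 X55.64 Y31.91 F2016
G1 X147.24 Y53.81 F2016
G1 X261.58 Y57.01 F2016
M5
G0 X0.00 Y0.00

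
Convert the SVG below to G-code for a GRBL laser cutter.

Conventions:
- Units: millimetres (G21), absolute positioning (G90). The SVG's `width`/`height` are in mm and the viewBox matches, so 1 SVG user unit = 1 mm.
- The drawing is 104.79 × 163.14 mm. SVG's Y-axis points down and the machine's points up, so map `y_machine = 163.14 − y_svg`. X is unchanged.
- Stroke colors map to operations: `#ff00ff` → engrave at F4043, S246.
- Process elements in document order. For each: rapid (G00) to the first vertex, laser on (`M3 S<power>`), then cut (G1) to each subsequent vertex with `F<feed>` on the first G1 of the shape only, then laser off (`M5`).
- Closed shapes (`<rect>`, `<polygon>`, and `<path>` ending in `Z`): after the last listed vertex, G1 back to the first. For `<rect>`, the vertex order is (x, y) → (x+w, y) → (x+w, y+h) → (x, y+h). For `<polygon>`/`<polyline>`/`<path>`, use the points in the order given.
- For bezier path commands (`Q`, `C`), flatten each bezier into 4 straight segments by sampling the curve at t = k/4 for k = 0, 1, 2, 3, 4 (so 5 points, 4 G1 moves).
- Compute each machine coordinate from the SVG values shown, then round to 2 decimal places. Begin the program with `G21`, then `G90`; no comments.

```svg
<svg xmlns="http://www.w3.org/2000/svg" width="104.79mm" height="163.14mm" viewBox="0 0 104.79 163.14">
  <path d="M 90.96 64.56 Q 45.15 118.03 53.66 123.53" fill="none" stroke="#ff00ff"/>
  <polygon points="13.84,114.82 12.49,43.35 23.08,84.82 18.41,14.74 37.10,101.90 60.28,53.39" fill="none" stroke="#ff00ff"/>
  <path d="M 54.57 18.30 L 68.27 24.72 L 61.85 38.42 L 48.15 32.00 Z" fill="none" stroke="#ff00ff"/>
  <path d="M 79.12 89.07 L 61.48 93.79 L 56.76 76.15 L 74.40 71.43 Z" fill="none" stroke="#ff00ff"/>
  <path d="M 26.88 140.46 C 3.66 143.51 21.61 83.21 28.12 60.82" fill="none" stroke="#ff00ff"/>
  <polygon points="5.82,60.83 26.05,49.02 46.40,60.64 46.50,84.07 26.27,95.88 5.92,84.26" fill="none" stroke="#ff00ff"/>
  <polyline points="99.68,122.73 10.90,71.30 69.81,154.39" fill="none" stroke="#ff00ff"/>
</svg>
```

1 u = 1 mm; y_m = 163.14 − y.

[1] `<path>` quadratic bezier, #ff00ff→engrave S246 F4043: (90.96,98.58) → (71.45,74.84) → (58.73,57.10) → (52.80,45.36) → (53.66,39.61)

[2] `<polygon>` closed polygon, #ff00ff→engrave S246 F4043: (13.84,48.32) → (12.49,119.79) → (23.08,78.32) → (18.41,148.40) → (37.10,61.24) → (60.28,109.75) → (13.84,48.32) (closed)

[3] `<path>` regular polygon, #ff00ff→engrave S246 F4043: (54.57,144.84) → (68.27,138.42) → (61.85,124.72) → (48.15,131.14) → (54.57,144.84) (closed)

[4] `<path>` regular polygon, #ff00ff→engrave S246 F4043: (79.12,74.07) → (61.48,69.35) → (56.76,86.99) → (74.40,91.71) → (79.12,74.07) (closed)

[5] `<path>` cubic bezier, #ff00ff→engrave S246 F4043: (26.88,22.68) → (16.36,30.69) → (16.35,52.96) → (21.91,80.00) → (28.12,102.32)

[6] `<polygon>` regular polygon, #ff00ff→engrave S246 F4043: (5.82,102.31) → (26.05,114.12) → (46.40,102.50) → (46.50,79.07) → (26.27,67.26) → (5.92,78.88) → (5.82,102.31) (closed)

[7] `<polyline>` open polyline, #ff00ff→engrave S246 F4043: (99.68,40.41) → (10.90,91.84) → (69.81,8.75)

G21
G90
G00 X90.96 Y98.58
M3 S246
G1 X71.45 Y74.84 F4043
G1 X58.73 Y57.10
G1 X52.80 Y45.36
G1 X53.66 Y39.61
M5
G00 X13.84 Y48.32
M3 S246
G1 X12.49 Y119.79 F4043
G1 X23.08 Y78.32
G1 X18.41 Y148.40
G1 X37.10 Y61.24
G1 X60.28 Y109.75
G1 X13.84 Y48.32
M5
G00 X54.57 Y144.84
M3 S246
G1 X68.27 Y138.42 F4043
G1 X61.85 Y124.72
G1 X48.15 Y131.14
G1 X54.57 Y144.84
M5
G00 X79.12 Y74.07
M3 S246
G1 X61.48 Y69.35 F4043
G1 X56.76 Y86.99
G1 X74.40 Y91.71
G1 X79.12 Y74.07
M5
G00 X26.88 Y22.68
M3 S246
G1 X16.36 Y30.69 F4043
G1 X16.35 Y52.96
G1 X21.91 Y80.00
G1 X28.12 Y102.32
M5
G00 X5.82 Y102.31
M3 S246
G1 X26.05 Y114.12 F4043
G1 X46.40 Y102.50
G1 X46.50 Y79.07
G1 X26.27 Y67.26
G1 X5.92 Y78.88
G1 X5.82 Y102.31
M5
G00 X99.68 Y40.41
M3 S246
G1 X10.90 Y91.84 F4043
G1 X69.81 Y8.75
M5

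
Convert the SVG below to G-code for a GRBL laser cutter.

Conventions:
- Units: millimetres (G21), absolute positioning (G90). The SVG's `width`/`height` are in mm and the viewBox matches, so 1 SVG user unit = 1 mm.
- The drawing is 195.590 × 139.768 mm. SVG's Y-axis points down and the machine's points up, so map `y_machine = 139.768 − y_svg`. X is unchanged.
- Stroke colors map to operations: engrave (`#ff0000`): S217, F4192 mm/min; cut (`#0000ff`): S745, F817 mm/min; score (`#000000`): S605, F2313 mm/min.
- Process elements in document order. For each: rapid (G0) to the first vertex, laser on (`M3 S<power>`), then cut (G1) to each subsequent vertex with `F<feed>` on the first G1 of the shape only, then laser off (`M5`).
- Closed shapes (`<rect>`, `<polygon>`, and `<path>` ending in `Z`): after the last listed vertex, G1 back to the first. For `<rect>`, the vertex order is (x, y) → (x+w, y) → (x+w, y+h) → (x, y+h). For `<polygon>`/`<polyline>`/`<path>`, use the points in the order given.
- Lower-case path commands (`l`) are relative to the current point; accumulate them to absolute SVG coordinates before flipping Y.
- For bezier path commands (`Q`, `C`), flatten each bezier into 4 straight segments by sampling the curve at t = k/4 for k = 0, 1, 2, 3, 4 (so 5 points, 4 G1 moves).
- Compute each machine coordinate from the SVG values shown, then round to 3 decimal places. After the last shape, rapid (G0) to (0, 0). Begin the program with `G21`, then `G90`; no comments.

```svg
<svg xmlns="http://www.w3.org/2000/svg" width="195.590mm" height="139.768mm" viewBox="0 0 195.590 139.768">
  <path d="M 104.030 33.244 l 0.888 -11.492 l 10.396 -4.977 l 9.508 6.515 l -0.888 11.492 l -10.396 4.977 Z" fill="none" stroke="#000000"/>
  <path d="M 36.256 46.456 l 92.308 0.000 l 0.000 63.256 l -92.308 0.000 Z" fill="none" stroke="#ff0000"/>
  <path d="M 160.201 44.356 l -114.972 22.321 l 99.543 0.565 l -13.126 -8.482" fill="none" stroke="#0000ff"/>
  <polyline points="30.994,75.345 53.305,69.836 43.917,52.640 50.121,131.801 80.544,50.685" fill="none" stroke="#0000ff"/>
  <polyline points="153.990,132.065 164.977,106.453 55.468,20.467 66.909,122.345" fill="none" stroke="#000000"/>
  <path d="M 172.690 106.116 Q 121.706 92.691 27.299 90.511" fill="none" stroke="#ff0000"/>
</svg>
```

1 u = 1 mm; y_m = 139.768 − y.

[1] `<path>` regular polygon, #000000→score S605 F2313: (104.030,106.524) → (104.918,118.016) → (115.314,122.993) → (124.822,116.478) → (123.934,104.986) → (113.538,100.009) → (104.030,106.524) (closed)

[2] `<path>` rectangle, #ff0000→engrave S217 F4192: (36.256,93.312) → (128.564,93.312) → (128.564,30.056) → (36.256,30.056) → (36.256,93.312) (closed)

[3] `<path>` open polyline, #0000ff→cut S745 F817: (160.201,95.412) → (45.229,73.091) → (144.772,72.526) → (131.646,81.008)

[4] `<polyline>` open polyline, #0000ff→cut S745 F817: (30.994,64.423) → (53.305,69.932) → (43.917,87.128) → (50.121,7.967) → (80.544,89.083)

[5] `<polyline>` open polyline, #000000→score S605 F2313: (153.990,7.703) → (164.977,33.315) → (55.468,119.301) → (66.909,17.423)

[6] `<path>` quadratic bezier, #ff0000→engrave S217 F4192: (172.690,33.652) → (144.484,39.662) → (110.850,44.266) → (71.789,47.464) → (27.299,49.257)

G21
G90
G0 X104.030 Y106.524
M3 S605
G1 X104.918 Y118.016 F2313
G1 X115.314 Y122.993
G1 X124.822 Y116.478
G1 X123.934 Y104.986
G1 X113.538 Y100.009
G1 X104.030 Y106.524
M5
G0 X36.256 Y93.312
M3 S217
G1 X128.564 Y93.312 F4192
G1 X128.564 Y30.056
G1 X36.256 Y30.056
G1 X36.256 Y93.312
M5
G0 X160.201 Y95.412
M3 S745
G1 X45.229 Y73.091 F817
G1 X144.772 Y72.526
G1 X131.646 Y81.008
M5
G0 X30.994 Y64.423
M3 S745
G1 X53.305 Y69.932 F817
G1 X43.917 Y87.128
G1 X50.121 Y7.967
G1 X80.544 Y89.083
M5
G0 X153.990 Y7.703
M3 S605
G1 X164.977 Y33.315 F2313
G1 X55.468 Y119.301
G1 X66.909 Y17.423
M5
G0 X172.690 Y33.652
M3 S217
G1 X144.484 Y39.662 F4192
G1 X110.850 Y44.266
G1 X71.789 Y47.464
G1 X27.299 Y49.257
M5
G0 X0.000 Y0.000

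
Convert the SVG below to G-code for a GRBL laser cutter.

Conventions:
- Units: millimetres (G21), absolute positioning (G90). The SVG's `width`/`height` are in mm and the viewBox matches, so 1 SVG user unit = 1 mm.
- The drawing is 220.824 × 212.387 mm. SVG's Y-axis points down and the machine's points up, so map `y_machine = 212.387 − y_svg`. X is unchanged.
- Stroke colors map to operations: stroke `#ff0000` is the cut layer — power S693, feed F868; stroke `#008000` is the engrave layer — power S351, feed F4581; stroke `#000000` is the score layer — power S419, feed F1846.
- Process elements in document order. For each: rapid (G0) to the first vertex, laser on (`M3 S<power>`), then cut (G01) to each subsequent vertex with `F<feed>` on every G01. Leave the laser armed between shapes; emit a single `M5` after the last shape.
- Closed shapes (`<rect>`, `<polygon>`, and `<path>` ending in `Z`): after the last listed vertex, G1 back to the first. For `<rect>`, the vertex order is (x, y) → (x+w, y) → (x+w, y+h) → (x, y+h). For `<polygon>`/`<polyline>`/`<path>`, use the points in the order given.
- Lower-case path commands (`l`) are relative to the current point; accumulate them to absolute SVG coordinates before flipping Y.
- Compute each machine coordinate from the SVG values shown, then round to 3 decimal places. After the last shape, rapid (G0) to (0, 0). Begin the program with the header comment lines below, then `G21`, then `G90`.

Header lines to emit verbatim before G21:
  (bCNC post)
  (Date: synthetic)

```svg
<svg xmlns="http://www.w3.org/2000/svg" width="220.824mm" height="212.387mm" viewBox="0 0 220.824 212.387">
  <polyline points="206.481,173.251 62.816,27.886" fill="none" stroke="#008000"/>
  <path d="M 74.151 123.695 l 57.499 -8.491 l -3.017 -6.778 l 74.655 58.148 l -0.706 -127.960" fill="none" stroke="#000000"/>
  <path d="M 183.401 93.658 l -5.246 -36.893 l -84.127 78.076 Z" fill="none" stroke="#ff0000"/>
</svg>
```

(bCNC post)
(Date: synthetic)
G21
G90
G0 X206.481 Y39.136
M3 S351
G01 X62.816 Y184.501 F4581
G0 X74.151 Y88.692
M3 S419
G01 X131.650 Y97.183 F1846
G01 X128.633 Y103.961 F1846
G01 X203.288 Y45.813 F1846
G01 X202.582 Y173.773 F1846
G0 X183.401 Y118.729
M3 S693
G01 X178.155 Y155.622 F868
G01 X94.028 Y77.546 F868
G01 X183.401 Y118.729 F868
M5
G0 X0.000 Y0.000

viewBox `0 0 220.824 212.387` with mm width/height → 1 unit = 1 mm. Flip: y_m = 212.387 − y_svg.

**Shape 1** — `<polyline>` line segment, stroke `#008000` → engrave (S351, F4581). Machine vertices: (206.481,39.136) → (62.816,184.501). Open path.

**Shape 2** — `<path>` open polyline, stroke `#000000` → score (S419, F1846). Machine vertices: (74.151,88.692) → (131.650,97.183) → (128.633,103.961) → (203.288,45.813) → (202.582,173.773). Open path.

**Shape 3** — `<path>` closed polygon, stroke `#ff0000` → cut (S693, F868). Machine vertices: (183.401,118.729) → (178.155,155.622) → (94.028,77.546) → (183.401,118.729). Closed: final G1 returns to the first vertex.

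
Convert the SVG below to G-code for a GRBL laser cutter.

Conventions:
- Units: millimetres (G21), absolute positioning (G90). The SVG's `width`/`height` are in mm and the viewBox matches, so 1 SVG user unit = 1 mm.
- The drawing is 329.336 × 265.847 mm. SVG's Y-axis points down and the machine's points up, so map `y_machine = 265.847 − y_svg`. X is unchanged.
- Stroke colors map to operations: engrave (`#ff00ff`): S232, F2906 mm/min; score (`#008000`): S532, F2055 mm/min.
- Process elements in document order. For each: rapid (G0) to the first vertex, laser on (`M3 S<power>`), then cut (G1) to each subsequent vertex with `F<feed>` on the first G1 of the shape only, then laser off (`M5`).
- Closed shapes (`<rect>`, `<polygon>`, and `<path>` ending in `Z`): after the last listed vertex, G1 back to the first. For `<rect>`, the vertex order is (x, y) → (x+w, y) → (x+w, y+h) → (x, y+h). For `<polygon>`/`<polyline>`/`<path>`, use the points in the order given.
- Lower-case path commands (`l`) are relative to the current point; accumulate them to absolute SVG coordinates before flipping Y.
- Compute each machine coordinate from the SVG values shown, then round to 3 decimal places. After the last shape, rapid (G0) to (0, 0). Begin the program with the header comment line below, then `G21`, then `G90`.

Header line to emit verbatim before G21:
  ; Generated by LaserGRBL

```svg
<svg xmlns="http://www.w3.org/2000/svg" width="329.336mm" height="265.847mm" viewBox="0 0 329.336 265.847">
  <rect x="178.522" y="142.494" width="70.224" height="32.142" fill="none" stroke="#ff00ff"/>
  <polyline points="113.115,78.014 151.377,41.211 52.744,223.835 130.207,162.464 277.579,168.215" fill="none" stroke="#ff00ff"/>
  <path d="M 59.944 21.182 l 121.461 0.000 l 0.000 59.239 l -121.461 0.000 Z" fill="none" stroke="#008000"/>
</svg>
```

; Generated by LaserGRBL
G21
G90
G0 X178.522 Y123.353
M3 S232
G1 X248.746 Y123.353 F2906
G1 X248.746 Y91.211
G1 X178.522 Y91.211
G1 X178.522 Y123.353
M5
G0 X113.115 Y187.833
M3 S232
G1 X151.377 Y224.636 F2906
G1 X52.744 Y42.012
G1 X130.207 Y103.383
G1 X277.579 Y97.632
M5
G0 X59.944 Y244.665
M3 S532
G1 X181.405 Y244.665 F2055
G1 X181.405 Y185.426
G1 X59.944 Y185.426
G1 X59.944 Y244.665
M5
G0 X0.000 Y0.000

viewBox `0 0 329.336 265.847` with mm width/height → 1 unit = 1 mm. Flip: y_m = 265.847 − y_svg.

**Shape 1** — `<rect>` rectangle, stroke `#ff00ff` → engrave (S232, F2906). Machine vertices: (178.522,123.353) → (248.746,123.353) → (248.746,91.211) → (178.522,91.211) → (178.522,123.353). Closed: final G1 returns to the first vertex.

**Shape 2** — `<polyline>` open polyline, stroke `#ff00ff` → engrave (S232, F2906). Machine vertices: (113.115,187.833) → (151.377,224.636) → (52.744,42.012) → (130.207,103.383) → (277.579,97.632). Open path.

**Shape 3** — `<path>` rectangle, stroke `#008000` → score (S532, F2055). Machine vertices: (59.944,244.665) → (181.405,244.665) → (181.405,185.426) → (59.944,185.426) → (59.944,244.665). Closed: final G1 returns to the first vertex.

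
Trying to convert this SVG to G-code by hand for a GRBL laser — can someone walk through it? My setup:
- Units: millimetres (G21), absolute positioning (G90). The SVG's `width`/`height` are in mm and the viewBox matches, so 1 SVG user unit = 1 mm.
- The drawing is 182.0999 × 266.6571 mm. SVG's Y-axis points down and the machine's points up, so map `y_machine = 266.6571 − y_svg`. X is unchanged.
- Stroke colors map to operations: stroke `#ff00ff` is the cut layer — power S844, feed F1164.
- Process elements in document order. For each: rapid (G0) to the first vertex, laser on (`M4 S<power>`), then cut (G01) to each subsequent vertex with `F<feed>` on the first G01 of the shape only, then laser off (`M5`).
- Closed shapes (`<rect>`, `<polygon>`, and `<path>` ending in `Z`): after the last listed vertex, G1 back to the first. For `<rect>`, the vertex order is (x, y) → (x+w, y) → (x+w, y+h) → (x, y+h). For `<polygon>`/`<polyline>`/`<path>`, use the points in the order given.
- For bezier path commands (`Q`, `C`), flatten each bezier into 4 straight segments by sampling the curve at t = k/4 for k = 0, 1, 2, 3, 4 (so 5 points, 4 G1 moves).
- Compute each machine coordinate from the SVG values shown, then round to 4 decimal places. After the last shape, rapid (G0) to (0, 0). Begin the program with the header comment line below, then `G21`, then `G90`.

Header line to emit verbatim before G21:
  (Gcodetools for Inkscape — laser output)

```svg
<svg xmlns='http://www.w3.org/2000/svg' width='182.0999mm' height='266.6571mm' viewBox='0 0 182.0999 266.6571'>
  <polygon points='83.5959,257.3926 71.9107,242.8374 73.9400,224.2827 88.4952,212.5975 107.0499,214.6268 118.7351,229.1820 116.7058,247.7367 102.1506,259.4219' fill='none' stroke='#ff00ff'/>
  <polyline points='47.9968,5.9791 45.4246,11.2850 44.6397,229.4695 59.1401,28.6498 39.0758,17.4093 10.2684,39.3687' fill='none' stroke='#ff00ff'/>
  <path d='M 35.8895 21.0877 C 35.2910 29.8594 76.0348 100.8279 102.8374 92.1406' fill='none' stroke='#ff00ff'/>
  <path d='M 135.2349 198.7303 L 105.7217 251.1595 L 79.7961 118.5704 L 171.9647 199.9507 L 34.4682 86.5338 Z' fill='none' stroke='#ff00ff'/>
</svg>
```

(Gcodetools for Inkscape — laser output)
G21
G90
G0 X83.5959 Y9.2645
M4 S844
G01 X71.9107 Y23.8197 F1164
G01 X73.9400 Y42.3744
G01 X88.4952 Y54.0596
G01 X107.0499 Y52.0303
G01 X118.7351 Y37.4751
G01 X116.7058 Y18.9204
G01 X102.1506 Y7.2352
G01 X83.5959 Y9.2645
M5
G0 X47.9968 Y260.6780
M4 S844
G01 X45.4246 Y255.3721 F1164
G01 X44.6397 Y37.1876
G01 X59.1401 Y238.0073
G01 X39.0758 Y249.2478
G01 X10.2684 Y227.2884
M5
G0 X35.8895 Y245.5694
M4 S844
G01 X42.3285 Y229.5452 F1164
G01 X59.0880 Y203.4958
G01 X80.9853 Y180.7200
G01 X102.8374 Y174.5165
M5
G0 X135.2349 Y67.9268
M4 S844
G01 X105.7217 Y15.4976 F1164
G01 X79.7961 Y148.0867
G01 X171.9647 Y66.7064
G01 X34.4682 Y180.1233
G01 X135.2349 Y67.9268
M5
G0 X0.0000 Y0.0000

Since the viewBox matches the mm dimensions, user units are millimetres directly. The only transform is the Y-flip y_m = 266.6571 − y_svg.

Shape 1 is a regular polygon drawn with `<polygon>`. Its stroke #ff00ff means cut at S844, F1164. After flipping Y the toolpath is (83.5959,9.2645) → (71.9107,23.8197) → (73.9400,42.3744) → (88.4952,54.0596) → (107.0499,52.0303) → (118.7351,37.4751) → (116.7058,18.9204) → (102.1506,7.2352) → (83.5959,9.2645), returning to the start.

Shape 2 is a open polyline drawn with `<polyline>`. Its stroke #ff00ff means cut at S844, F1164. After flipping Y the toolpath is (47.9968,260.6780) → (45.4246,255.3721) → (44.6397,37.1876) → (59.1401,238.0073) → (39.0758,249.2478) → (10.2684,227.2884).

Shape 3 is a cubic bezier drawn with `<path>`. Its stroke #ff00ff means cut at S844, F1164. After flipping Y the toolpath is (35.8895,245.5694) → (42.3285,229.5452) → (59.0880,203.4958) → (80.9853,180.7200) → (102.8374,174.5165).

Shape 4 is a closed polygon drawn with `<path>`. Its stroke #ff00ff means cut at S844, F1164. After flipping Y the toolpath is (135.2349,67.9268) → (105.7217,15.4976) → (79.7961,148.0867) → (171.9647,66.7064) → (34.4682,180.1233) → (135.2349,67.9268), returning to the start.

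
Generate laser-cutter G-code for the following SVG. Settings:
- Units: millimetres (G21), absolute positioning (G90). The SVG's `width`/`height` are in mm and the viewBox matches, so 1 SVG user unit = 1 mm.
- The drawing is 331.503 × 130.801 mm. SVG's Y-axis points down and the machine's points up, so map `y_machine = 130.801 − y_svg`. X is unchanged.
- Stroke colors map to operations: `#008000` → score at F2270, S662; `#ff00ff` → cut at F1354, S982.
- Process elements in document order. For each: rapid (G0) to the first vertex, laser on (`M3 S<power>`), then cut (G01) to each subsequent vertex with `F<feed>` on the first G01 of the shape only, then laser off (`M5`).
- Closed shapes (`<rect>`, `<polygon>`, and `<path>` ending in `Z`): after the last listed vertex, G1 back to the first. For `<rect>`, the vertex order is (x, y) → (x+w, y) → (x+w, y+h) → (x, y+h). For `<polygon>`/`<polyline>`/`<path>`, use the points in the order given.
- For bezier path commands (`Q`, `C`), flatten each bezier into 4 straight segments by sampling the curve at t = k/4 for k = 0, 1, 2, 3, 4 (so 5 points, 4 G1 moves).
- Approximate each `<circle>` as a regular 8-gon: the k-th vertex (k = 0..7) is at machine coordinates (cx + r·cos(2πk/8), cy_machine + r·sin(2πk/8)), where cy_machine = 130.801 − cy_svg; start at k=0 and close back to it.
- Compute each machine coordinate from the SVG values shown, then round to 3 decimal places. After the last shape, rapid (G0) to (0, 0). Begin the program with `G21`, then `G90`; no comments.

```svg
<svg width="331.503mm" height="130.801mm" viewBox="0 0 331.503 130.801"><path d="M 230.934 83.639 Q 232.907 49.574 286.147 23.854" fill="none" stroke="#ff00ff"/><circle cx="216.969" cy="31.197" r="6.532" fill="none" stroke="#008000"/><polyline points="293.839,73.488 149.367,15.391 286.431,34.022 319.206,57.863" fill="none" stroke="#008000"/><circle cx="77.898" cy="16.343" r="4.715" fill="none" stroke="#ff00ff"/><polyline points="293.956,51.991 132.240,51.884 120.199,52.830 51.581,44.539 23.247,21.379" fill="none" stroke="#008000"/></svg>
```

G21
G90
G0 X230.934 Y47.162
M3 S982
G01 X235.125 Y63.673 F1354
G01 X245.724 Y79.141
G01 X262.731 Y93.565
G01 X286.147 Y106.947
M5
G0 X223.501 Y99.604
M3 S662
G01 X221.588 Y104.223 F2270
G01 X216.969 Y106.136
G01 X212.350 Y104.223
G01 X210.437 Y99.604
G01 X212.350 Y94.985
G01 X216.969 Y93.072
G01 X221.588 Y94.985
G01 X223.501 Y99.604
M5
G0 X293.839 Y57.313
M3 S662
G01 X149.367 Y115.410 F2270
G01 X286.431 Y96.779
G01 X319.206 Y72.938
M5
G0 X82.613 Y114.458
M3 S982
G01 X81.232 Y117.792 F1354
G01 X77.898 Y119.173
G01 X74.564 Y117.792
G01 X73.183 Y114.458
G01 X74.564 Y111.124
G01 X77.898 Y109.743
G01 X81.232 Y111.124
G01 X82.613 Y114.458
M5
G0 X293.956 Y78.810
M3 S662
G01 X132.240 Y78.917 F2270
G01 X120.199 Y77.971
G01 X51.581 Y86.262
G01 X23.247 Y109.422
M5
G0 X0.000 Y0.000

Since the viewBox matches the mm dimensions, user units are millimetres directly. The only transform is the Y-flip y_m = 130.801 − y_svg.

Shape 1 is a quadratic bezier drawn with `<path>`. Its stroke #ff00ff means cut at S982, F1354. After flipping Y the toolpath is (230.934,47.162) → (235.125,63.673) → (245.724,79.141) → (262.731,93.565) → (286.147,106.947).

Shape 2 is a circle drawn with `<circle>`. Its stroke #008000 means score at S662, F2270. After flipping Y the toolpath is (223.501,99.604) → (221.588,104.223) → (216.969,106.136) → (212.350,104.223) → (210.437,99.604) → (212.350,94.985) → (216.969,93.072) → (221.588,94.985) → (223.501,99.604), returning to the start.

Shape 3 is a open polyline drawn with `<polyline>`. Its stroke #008000 means score at S662, F2270. After flipping Y the toolpath is (293.839,57.313) → (149.367,115.410) → (286.431,96.779) → (319.206,72.938).

Shape 4 is a circle drawn with `<circle>`. Its stroke #ff00ff means cut at S982, F1354. After flipping Y the toolpath is (82.613,114.458) → (81.232,117.792) → (77.898,119.173) → (74.564,117.792) → (73.183,114.458) → (74.564,111.124) → (77.898,109.743) → (81.232,111.124) → (82.613,114.458), returning to the start.

Shape 5 is a open polyline drawn with `<polyline>`. Its stroke #008000 means score at S662, F2270. After flipping Y the toolpath is (293.956,78.810) → (132.240,78.917) → (120.199,77.971) → (51.581,86.262) → (23.247,109.422).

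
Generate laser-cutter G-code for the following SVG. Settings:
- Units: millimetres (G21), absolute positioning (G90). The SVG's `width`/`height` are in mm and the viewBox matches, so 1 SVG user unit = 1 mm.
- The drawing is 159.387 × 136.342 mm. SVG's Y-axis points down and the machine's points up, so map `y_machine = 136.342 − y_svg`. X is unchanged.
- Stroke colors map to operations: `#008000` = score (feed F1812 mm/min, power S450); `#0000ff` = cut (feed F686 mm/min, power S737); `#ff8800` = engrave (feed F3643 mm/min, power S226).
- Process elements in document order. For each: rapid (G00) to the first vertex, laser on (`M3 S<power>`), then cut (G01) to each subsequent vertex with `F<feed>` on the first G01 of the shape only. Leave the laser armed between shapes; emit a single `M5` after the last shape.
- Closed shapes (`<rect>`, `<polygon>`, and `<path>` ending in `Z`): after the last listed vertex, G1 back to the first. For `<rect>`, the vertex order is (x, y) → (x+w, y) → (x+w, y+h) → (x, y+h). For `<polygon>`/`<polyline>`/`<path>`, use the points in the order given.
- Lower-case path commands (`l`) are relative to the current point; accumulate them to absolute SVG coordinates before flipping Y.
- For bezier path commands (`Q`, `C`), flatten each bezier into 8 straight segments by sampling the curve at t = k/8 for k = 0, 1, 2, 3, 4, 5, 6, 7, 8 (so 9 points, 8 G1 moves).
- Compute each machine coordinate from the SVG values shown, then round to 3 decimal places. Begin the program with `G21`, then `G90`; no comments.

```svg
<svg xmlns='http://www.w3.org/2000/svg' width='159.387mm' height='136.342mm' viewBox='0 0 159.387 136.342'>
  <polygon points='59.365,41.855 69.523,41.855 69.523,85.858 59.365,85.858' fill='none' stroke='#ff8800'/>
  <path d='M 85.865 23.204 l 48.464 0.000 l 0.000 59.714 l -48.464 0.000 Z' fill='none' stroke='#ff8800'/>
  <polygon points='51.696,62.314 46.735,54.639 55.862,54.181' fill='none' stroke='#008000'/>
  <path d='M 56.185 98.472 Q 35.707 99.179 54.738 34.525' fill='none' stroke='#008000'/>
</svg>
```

G21
G90
G00 X59.365 Y94.487
M3 S226
G01 X69.523 Y94.487 F3643
G01 X69.523 Y50.484
G01 X59.365 Y50.484
G01 X59.365 Y94.487
G00 X85.865 Y113.138
M3 S226
G01 X134.329 Y113.138 F3643
G01 X134.329 Y53.424
G01 X85.865 Y53.424
G01 X85.865 Y113.138
G00 X51.696 Y74.028
M3 S450
G01 X46.735 Y81.703 F1812
G01 X55.862 Y82.161
G01 X51.696 Y74.028
G00 X56.185 Y37.870
M3 S450
G01 X51.683 Y38.715 F1812
G01 X48.415 Y41.602
G01 X46.382 Y46.531
G01 X45.584 Y53.503
G01 X46.021 Y62.518
G01 X47.692 Y73.575
G01 X50.598 Y86.675
G01 X54.738 Y101.817
M5

Since the viewBox matches the mm dimensions, user units are millimetres directly. The only transform is the Y-flip y_m = 136.342 − y_svg.

Shape 1 is a rectangle drawn with `<polygon>`. Its stroke #ff8800 means engrave at S226, F3643. After flipping Y the toolpath is (59.365,94.487) → (69.523,94.487) → (69.523,50.484) → (59.365,50.484) → (59.365,94.487), returning to the start.

Shape 2 is a rectangle drawn with `<path>`. Its stroke #ff8800 means engrave at S226, F3643. After flipping Y the toolpath is (85.865,113.138) → (134.329,113.138) → (134.329,53.424) → (85.865,53.424) → (85.865,113.138), returning to the start.

Shape 3 is a regular polygon drawn with `<polygon>`. Its stroke #008000 means score at S450, F1812. After flipping Y the toolpath is (51.696,74.028) → (46.735,81.703) → (55.862,82.161) → (51.696,74.028), returning to the start.

Shape 4 is a quadratic bezier drawn with `<path>`. Its stroke #008000 means score at S450, F1812. After flipping Y the toolpath is (56.185,37.870) → (51.683,38.715) → (48.415,41.602) → (46.382,46.531) → (45.584,53.503) → (46.021,62.518) → (47.692,73.575) → (50.598,86.675) → (54.738,101.817).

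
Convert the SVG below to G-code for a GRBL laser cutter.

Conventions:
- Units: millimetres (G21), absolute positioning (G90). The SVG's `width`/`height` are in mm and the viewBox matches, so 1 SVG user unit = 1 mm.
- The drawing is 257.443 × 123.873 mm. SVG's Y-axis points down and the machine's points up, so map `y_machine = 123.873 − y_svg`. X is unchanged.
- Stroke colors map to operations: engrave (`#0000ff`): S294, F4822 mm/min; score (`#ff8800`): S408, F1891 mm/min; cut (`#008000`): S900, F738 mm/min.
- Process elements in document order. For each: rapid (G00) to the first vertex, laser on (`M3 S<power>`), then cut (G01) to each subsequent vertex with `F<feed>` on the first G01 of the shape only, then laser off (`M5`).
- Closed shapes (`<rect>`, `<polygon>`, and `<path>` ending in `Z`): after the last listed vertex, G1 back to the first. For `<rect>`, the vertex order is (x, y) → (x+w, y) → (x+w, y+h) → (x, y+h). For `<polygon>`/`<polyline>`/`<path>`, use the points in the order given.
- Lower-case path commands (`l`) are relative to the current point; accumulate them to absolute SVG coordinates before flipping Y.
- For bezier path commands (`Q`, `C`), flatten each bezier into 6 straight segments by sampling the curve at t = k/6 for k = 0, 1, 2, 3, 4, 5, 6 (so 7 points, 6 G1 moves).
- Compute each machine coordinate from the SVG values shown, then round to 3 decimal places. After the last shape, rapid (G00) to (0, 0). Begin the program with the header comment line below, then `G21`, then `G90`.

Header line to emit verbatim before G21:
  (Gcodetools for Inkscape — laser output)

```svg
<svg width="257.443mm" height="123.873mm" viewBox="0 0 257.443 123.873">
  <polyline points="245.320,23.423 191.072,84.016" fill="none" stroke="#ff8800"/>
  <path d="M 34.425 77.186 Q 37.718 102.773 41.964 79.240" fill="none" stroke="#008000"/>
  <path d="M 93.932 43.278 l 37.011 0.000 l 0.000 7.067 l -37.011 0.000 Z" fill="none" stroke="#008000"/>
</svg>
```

(Gcodetools for Inkscape — laser output)
G21
G90
G00 X245.320 Y100.450
M3 S408
G01 X191.072 Y39.857 F1891
M5
G00 X34.425 Y46.687
M3 S900
G01 X35.549 Y39.522 F738
G01 X36.726 Y35.087
G01 X37.956 Y33.380
G01 X39.239 Y34.402
G01 X40.575 Y38.153
G01 X41.964 Y44.633
M5
G00 X93.932 Y80.595
M3 S900
G01 X130.943 Y80.595 F738
G01 X130.943 Y73.528
G01 X93.932 Y73.528
G01 X93.932 Y80.595
M5
G00 X0.000 Y0.000

1 u = 1 mm; y_m = 123.873 − y.

[1] `<polyline>` line segment, #ff8800→score S408 F1891: (245.320,100.450) → (191.072,39.857)

[2] `<path>` quadratic bezier, #008000→cut S900 F738: (34.425,46.687) → (35.549,39.522) → (36.726,35.087) → (37.956,33.380) → (39.239,34.402) → (40.575,38.153) → (41.964,44.633)

[3] `<path>` rectangle, #008000→cut S900 F738: (93.932,80.595) → (130.943,80.595) → (130.943,73.528) → (93.932,73.528) → (93.932,80.595) (closed)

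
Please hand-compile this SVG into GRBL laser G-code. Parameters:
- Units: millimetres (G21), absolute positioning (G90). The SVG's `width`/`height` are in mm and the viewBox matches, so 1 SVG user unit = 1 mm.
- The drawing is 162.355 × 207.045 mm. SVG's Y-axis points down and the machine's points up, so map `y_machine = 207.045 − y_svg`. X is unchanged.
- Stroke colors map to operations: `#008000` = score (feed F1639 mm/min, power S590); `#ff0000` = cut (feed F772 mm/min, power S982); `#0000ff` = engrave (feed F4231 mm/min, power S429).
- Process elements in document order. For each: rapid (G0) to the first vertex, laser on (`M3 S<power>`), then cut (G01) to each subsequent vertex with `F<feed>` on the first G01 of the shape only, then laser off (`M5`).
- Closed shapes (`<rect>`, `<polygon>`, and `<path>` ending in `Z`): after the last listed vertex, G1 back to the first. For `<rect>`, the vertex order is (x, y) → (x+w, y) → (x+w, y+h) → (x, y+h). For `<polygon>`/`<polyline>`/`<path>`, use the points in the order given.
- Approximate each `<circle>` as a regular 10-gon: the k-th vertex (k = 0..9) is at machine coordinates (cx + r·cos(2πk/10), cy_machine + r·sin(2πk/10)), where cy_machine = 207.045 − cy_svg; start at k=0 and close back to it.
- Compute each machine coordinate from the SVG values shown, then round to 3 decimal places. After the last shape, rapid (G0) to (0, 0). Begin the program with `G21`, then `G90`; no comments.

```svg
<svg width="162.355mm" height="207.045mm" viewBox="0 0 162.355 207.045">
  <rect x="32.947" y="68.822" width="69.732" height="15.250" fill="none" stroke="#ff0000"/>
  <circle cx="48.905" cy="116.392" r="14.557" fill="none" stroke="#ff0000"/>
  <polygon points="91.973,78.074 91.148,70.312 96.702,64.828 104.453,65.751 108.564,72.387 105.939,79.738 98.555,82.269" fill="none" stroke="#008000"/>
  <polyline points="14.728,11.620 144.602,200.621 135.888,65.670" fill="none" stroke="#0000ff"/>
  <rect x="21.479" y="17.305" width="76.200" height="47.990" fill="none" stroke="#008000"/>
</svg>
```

G21
G90
G0 X32.947 Y138.223
M3 S982
G01 X102.679 Y138.223 F772
G01 X102.679 Y122.973
G01 X32.947 Y122.973
G01 X32.947 Y138.223
M5
G0 X63.462 Y90.653
M3 S982
G01 X60.682 Y99.209 F772
G01 X53.403 Y104.498
G01 X44.407 Y104.498
G01 X37.128 Y99.209
G01 X34.348 Y90.653
G01 X37.128 Y82.097
G01 X44.407 Y76.808
G01 X53.403 Y76.808
G01 X60.682 Y82.097
G01 X63.462 Y90.653
M5
G0 X91.973 Y128.971
M3 S590
G01 X91.148 Y136.733 F1639
G01 X96.702 Y142.217
G01 X104.453 Y141.294
G01 X108.564 Y134.658
G01 X105.939 Y127.307
G01 X98.555 Y124.776
G01 X91.973 Y128.971
M5
G0 X14.728 Y195.425
M3 S429
G01 X144.602 Y6.424 F4231
G01 X135.888 Y141.375
M5
G0 X21.479 Y189.740
M3 S590
G01 X97.679 Y189.740 F1639
G01 X97.679 Y141.750
G01 X21.479 Y141.750
G01 X21.479 Y189.740
M5
G0 X0.000 Y0.000

1 u = 1 mm; y_m = 207.045 − y.

[1] `<rect>` rectangle, #ff0000→cut S982 F772: (32.947,138.223) → (102.679,138.223) → (102.679,122.973) → (32.947,122.973) → (32.947,138.223) (closed)

[2] `<circle>` circle, #ff0000→cut S982 F772: (63.462,90.653) → (60.682,99.209) → (53.403,104.498) → (44.407,104.498) → (37.128,99.209) → (34.348,90.653) → (37.128,82.097) → (44.407,76.808) → (53.403,76.808) → (60.682,82.097) → (63.462,90.653) (closed)

[3] `<polygon>` regular polygon, #008000→score S590 F1639: (91.973,128.971) → (91.148,136.733) → (96.702,142.217) → (104.453,141.294) → (108.564,134.658) → (105.939,127.307) → (98.555,124.776) → (91.973,128.971) (closed)

[4] `<polyline>` open polyline, #0000ff→engrave S429 F4231: (14.728,195.425) → (144.602,6.424) → (135.888,141.375)

[5] `<rect>` rectangle, #008000→score S590 F1639: (21.479,189.740) → (97.679,189.740) → (97.679,141.750) → (21.479,141.750) → (21.479,189.740) (closed)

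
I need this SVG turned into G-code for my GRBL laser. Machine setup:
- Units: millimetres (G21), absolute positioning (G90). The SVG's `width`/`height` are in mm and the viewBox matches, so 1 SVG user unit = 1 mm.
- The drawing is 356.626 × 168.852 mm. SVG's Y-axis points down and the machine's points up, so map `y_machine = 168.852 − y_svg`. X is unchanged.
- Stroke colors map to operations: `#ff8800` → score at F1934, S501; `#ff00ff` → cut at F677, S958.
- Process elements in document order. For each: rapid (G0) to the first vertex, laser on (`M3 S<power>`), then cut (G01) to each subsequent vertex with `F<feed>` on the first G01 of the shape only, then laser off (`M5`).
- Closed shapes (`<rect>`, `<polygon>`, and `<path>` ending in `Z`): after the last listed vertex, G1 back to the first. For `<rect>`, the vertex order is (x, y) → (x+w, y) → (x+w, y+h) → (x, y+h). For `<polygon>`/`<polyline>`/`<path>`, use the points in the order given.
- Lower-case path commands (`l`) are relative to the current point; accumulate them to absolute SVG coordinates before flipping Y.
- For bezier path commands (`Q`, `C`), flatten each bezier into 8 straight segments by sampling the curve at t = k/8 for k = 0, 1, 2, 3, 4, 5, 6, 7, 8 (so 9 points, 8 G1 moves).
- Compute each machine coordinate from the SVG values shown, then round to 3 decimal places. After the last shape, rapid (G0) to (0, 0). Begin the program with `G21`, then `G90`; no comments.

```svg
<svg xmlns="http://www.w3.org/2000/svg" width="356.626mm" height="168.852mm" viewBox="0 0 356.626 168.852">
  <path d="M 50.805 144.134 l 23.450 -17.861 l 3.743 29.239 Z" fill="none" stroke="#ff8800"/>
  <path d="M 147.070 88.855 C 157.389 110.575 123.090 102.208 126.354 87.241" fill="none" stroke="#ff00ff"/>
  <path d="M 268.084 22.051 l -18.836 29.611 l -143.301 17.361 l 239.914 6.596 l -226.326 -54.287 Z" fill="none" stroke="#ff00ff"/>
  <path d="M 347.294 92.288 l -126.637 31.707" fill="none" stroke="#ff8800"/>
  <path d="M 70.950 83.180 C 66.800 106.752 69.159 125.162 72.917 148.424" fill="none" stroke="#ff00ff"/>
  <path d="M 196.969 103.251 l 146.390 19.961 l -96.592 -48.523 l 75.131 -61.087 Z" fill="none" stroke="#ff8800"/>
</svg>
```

G21
G90
G0 X50.805 Y24.718
M3 S501
G01 X74.255 Y42.579 F1934
G01 X77.998 Y13.340
G01 X50.805 Y24.718
M5
G0 X147.070 Y79.997
M3 S958
G01 X149.009 Y73.216 F677
G01 X147.727 Y68.981
G01 X144.189 Y67.016
G01 X139.358 Y67.046
G01 X134.195 Y68.796
G01 X129.665 Y71.990
G01 X126.730 Y76.354
G01 X126.354 Y81.611
M5
G0 X268.084 Y146.801
M3 S958
G01 X249.248 Y117.190 F677
G01 X105.947 Y99.829
G01 X345.861 Y93.233
G01 X119.535 Y147.520
G01 X268.084 Y146.801
M5
G0 X347.294 Y76.564
M3 S501
G01 X220.657 Y44.857 F1934
M5
G0 X70.950 Y85.672
M3 S958
G01 X69.689 Y77.055 F677
G01 X68.978 Y68.804
G01 X68.758 Y60.803
G01 X68.968 Y52.934
G01 X69.549 Y45.079
G01 X70.441 Y37.121
G01 X71.583 Y28.943
G01 X72.917 Y20.428
M5
G0 X196.969 Y65.601
M3 S501
G01 X343.359 Y45.640 F1934
G01 X246.767 Y94.163
G01 X321.898 Y155.250
G01 X196.969 Y65.601
M5
G0 X0.000 Y0.000

viewBox `0 0 356.626 168.852` with mm width/height → 1 unit = 1 mm. Flip: y_m = 168.852 − y_svg.

**Shape 1** — `<path>` regular polygon, stroke `#ff8800` → score (S501, F1934). Machine vertices: (50.805,24.718) → (74.255,42.579) → (77.998,13.340) → (50.805,24.718). Closed: final G1 returns to the first vertex.

**Shape 2** — `<path>` cubic bezier, stroke `#ff00ff` → cut (S958, F677). Control points (SVG): P0=(147.070,88.855), P1=(157.389,110.575), P2=(123.090,102.208), P3=(126.354,87.241); sampled at t=k/8. Machine vertices: (147.070,79.997) → (149.009,73.216) → (147.727,68.981) → (144.189,67.016) → (139.358,67.046) → (134.195,68.796) → (129.665,71.990) → (126.730,76.354) → (126.354,81.611). Open path.

**Shape 3** — `<path>` closed polygon, stroke `#ff00ff` → cut (S958, F677). Machine vertices: (268.084,146.801) → (249.248,117.190) → (105.947,99.829) → (345.861,93.233) → (119.535,147.520) → (268.084,146.801). Closed: final G1 returns to the first vertex.

**Shape 4** — `<path>` line segment, stroke `#ff8800` → score (S501, F1934). Machine vertices: (347.294,76.564) → (220.657,44.857). Open path.

**Shape 5** — `<path>` cubic bezier, stroke `#ff00ff` → cut (S958, F677). Control points (SVG): P0=(70.950,83.180), P1=(66.800,106.752), P2=(69.159,125.162), P3=(72.917,148.424); sampled at t=k/8. Machine vertices: (70.950,85.672) → (69.689,77.055) → (68.978,68.804) → (68.758,60.803) → (68.968,52.934) → (69.549,45.079) → (70.441,37.121) → (71.583,28.943) → (72.917,20.428). Open path.

**Shape 6** — `<path>` closed polygon, stroke `#ff8800` → score (S501, F1934). Machine vertices: (196.969,65.601) → (343.359,45.640) → (246.767,94.163) → (321.898,155.250) → (196.969,65.601). Closed: final G1 returns to the first vertex.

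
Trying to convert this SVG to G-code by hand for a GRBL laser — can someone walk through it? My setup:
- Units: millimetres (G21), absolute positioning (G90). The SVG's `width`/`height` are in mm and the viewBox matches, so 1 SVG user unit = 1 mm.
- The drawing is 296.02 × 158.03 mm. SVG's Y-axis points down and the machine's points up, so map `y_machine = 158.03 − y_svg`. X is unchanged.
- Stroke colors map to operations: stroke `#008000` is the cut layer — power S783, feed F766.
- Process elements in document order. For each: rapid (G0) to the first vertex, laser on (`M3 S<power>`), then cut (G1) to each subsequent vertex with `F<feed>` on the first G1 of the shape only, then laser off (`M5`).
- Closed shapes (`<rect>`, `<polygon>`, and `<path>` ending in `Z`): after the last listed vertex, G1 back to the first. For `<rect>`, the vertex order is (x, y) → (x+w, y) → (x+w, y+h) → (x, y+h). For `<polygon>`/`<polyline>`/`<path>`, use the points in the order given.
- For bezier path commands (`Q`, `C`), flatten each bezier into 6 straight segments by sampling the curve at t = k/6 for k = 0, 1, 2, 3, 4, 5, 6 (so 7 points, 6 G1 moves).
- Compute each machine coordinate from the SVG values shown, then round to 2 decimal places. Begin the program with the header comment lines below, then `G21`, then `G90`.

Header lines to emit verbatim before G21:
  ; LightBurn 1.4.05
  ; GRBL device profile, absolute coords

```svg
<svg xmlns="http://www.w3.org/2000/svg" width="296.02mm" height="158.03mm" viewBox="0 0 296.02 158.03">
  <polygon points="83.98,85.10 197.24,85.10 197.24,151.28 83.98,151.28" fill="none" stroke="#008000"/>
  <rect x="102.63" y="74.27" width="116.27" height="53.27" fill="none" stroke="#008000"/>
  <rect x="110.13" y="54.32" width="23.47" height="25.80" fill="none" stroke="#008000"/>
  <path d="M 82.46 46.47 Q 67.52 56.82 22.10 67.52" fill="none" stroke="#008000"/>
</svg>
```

viewBox `0 0 296.02 158.03` with mm width/height → 1 unit = 1 mm. Flip: y_m = 158.03 − y_svg.

**Shape 1** — `<polygon>` rectangle, stroke `#008000` → cut (S783, F766). Machine vertices: (83.98,72.93) → (197.24,72.93) → (197.24,6.75) → (83.98,6.75) → (83.98,72.93). Closed: final G1 returns to the first vertex.

**Shape 2** — `<rect>` rectangle, stroke `#008000` → cut (S783, F766). Machine vertices: (102.63,83.76) → (218.90,83.76) → (218.90,30.49) → (102.63,30.49) → (102.63,83.76). Closed: final G1 returns to the first vertex.

**Shape 3** — `<rect>` rectangle, stroke `#008000` → cut (S783, F766). Machine vertices: (110.13,103.71) → (133.60,103.71) → (133.60,77.91) → (110.13,77.91) → (110.13,103.71). Closed: final G1 returns to the first vertex.

**Shape 4** — `<path>` quadratic bezier, stroke `#008000` → cut (S783, F766). Control points (SVG): P0=(82.46,46.47), P1=(67.52,56.82), P2=(22.10,67.52); sampled at t=k/6. Machine vertices: (82.46,111.56) → (76.63,108.10) → (69.11,104.62) → (59.90,101.12) → (48.99,97.60) → (36.39,94.07) → (22.10,90.51). Open path.

; LightBurn 1.4.05
; GRBL device profile, absolute coords
G21
G90
G0 X83.98 Y72.93
M3 S783
G1 X197.24 Y72.93 F766
G1 X197.24 Y6.75
G1 X83.98 Y6.75
G1 X83.98 Y72.93
M5
G0 X102.63 Y83.76
M3 S783
G1 X218.90 Y83.76 F766
G1 X218.90 Y30.49
G1 X102.63 Y30.49
G1 X102.63 Y83.76
M5
G0 X110.13 Y103.71
M3 S783
G1 X133.60 Y103.71 F766
G1 X133.60 Y77.91
G1 X110.13 Y77.91
G1 X110.13 Y103.71
M5
G0 X82.46 Y111.56
M3 S783
G1 X76.63 Y108.10 F766
G1 X69.11 Y104.62
G1 X59.90 Y101.12
G1 X48.99 Y97.60
G1 X36.39 Y94.07
G1 X22.10 Y90.51
M5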